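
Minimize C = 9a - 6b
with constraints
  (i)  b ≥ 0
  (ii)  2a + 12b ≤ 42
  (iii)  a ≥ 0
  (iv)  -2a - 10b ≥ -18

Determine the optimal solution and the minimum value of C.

Feasible corners and C = 9a - 6b:
  (0, 0) → C = 0
  (9, 0) → C = 81
  (0, 9/5) → C = -54/5

a = 0, b = 9/5, minimum C = -54/5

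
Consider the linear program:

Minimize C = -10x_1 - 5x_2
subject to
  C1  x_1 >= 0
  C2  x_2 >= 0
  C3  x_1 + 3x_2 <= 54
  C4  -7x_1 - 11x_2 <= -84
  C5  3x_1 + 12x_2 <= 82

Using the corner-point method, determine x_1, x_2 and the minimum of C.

x_1 = 82/3, x_2 = 0, minimum C = -820/3

Extreme points and C = -10x_1 - 5x_2:
  (12, 0) → C = -120
  (82/3, 0) → C = -820/3
  (106/51, 322/51) → C = -890/17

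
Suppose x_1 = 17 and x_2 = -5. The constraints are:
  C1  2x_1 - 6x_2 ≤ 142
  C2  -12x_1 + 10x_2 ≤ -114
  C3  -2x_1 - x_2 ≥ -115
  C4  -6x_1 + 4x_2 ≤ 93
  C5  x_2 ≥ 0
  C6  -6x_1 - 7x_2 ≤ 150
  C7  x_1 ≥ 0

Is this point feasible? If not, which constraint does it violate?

Constraint C5: x_2 = -5, which is not ≥ 0. All other constraints are satisfied.

not feasible — violates C5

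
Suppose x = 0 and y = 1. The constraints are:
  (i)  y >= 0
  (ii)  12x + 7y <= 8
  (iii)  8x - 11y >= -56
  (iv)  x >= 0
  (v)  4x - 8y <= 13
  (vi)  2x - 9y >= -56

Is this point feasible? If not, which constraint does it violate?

(i): 1 ≥ 0 ✓
(ii): 7 ≤ 8 ✓
(iii): -11 ≥ -56 ✓
(iv): 0 ≥ 0 ✓
(v): -8 ≤ 13 ✓
(vi): -9 ≥ -56 ✓

feasible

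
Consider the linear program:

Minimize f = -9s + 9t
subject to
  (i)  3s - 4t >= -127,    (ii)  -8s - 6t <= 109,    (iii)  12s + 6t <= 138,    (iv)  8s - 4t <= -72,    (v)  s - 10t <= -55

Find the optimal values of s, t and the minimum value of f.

s = -125/19, t = 92/19, minimum f = 1953/19

Corner points and f = -9s + 9t:
  (-599/25, 689/50) → f = 16983/50
  (-35/11, 323/11) → f = 3222/11
  (-710/43, 331/86) → f = 15759/86
  (5/4, 41/2) → f = 693/4
  (-125/19, 92/19) → f = 1953/19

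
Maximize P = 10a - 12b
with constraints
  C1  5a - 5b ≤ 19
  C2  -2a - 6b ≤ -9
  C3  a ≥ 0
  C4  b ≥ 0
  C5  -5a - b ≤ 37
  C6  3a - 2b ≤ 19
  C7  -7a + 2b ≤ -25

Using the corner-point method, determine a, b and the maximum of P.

Vertices and P = 10a - 12b:
  (159/40, 7/40) → P = 753/20
  (57/5, 38/5) → P = 114/5
  (84/23, 13/46) → P = 762/23
The feasible region is unbounded (it extends along (2, 7), (2, 3)), but P strictly decreases along every unbounded feasible direction, so there is no improving ray and the maximum is attained at a vertex.

The optimum lies where 5a - 5b = 19 and -2a - 6b = -9.
Solving simultaneously gives a = 159/40, b = 7/40.

a = 159/40, b = 7/40, maximum P = 753/20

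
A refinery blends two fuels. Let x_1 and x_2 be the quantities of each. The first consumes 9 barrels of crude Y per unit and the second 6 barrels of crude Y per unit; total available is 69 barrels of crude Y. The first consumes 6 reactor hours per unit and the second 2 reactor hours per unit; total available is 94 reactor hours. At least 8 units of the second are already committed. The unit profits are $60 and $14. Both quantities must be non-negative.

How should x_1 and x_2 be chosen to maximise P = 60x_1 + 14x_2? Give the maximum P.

Vertices and P = 60x_1 + 14x_2:
  (0, 23/2) → P = 161
  (0, 8) → P = 112
  (7/3, 8) → P = 252

The binding constraints are 9x_1 + 6x_2 = 69 and x_2 = 8.
Solving simultaneously gives x_1 = 7/3, x_2 = 8.

x_1 = 7/3, x_2 = 8, maximum P = 252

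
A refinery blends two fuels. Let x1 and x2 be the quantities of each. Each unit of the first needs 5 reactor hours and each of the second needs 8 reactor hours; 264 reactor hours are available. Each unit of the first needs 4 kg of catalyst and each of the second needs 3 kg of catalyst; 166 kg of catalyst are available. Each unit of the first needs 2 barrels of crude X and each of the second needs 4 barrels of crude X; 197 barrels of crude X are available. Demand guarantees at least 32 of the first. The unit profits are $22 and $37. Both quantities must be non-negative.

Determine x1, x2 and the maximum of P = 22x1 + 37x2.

x1 = 32, x2 = 38/3, maximum P = 3518/3

Extreme points and P = 22x1 + 37x2:
  (83/2, 0) → P = 913
  (32, 0) → P = 704
  (32, 38/3) → P = 3518/3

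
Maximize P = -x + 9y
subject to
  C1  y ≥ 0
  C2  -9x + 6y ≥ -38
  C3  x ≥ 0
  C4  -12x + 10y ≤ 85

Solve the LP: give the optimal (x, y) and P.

Vertices and P = -x + 9y:
  (38/9, 0) → P = -38/9
  (0, 0) → P = 0
  (445/9, 407/6) → P = 10099/18
  (0, 17/2) → P = 153/2

The binding constraints are -9x + 6y = -38 and -12x + 10y = 85.
Solving simultaneously gives x = 445/9, y = 407/6.

x = 445/9, y = 407/6, maximum P = 10099/18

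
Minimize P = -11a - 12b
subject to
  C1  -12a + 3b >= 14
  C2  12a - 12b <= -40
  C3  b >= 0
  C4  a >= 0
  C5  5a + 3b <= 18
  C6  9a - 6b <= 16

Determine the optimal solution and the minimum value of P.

Feasible corners and P = -11a - 12b:
  (0, 14/3) → P = -56
  (4/17, 286/51) → P = -1188/17
  (0, 6) → P = -72

At the optimal vertex, a = 0 and 5a + 3b = 18.
Solving simultaneously gives a = 0, b = 6.

a = 0, b = 6, minimum P = -72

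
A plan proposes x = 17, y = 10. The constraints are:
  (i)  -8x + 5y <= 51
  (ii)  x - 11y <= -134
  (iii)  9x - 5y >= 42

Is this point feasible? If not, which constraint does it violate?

Constraint (ii): x - 11y = -93, which is not ≤ -134. All other constraints are satisfied.

not feasible — violates (ii)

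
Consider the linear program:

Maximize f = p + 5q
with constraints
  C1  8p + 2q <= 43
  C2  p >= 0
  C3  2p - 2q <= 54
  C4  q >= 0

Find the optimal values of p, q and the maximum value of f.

p = 0, q = 43/2, maximum f = 215/2

Corner points and f = p + 5q:
  (0, 43/2) → f = 215/2
  (43/8, 0) → f = 43/8
  (0, 0) → f = 0

At the optimal vertex, 8p + 2q = 43 and p = 0.
Solving simultaneously gives p = 0, q = 43/2.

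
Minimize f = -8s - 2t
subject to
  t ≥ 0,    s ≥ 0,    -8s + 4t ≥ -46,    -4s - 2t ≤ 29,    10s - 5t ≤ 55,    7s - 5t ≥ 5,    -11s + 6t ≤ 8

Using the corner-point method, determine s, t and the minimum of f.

Feasible corners and f = -8s - 2t:
  (11/2, 0) → f = -44
  (5/7, 0) → f = -40/7
  (50/3, 67/3) → f = -178

The optimum lies where 10s - 5t = 55 and 7s - 5t = 5.
Solving simultaneously gives s = 50/3, t = 67/3.

s = 50/3, t = 67/3, minimum f = -178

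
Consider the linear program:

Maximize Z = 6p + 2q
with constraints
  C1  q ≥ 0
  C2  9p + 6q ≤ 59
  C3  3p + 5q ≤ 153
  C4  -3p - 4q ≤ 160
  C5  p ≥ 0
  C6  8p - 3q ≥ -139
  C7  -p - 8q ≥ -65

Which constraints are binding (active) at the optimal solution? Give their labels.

C1 and C2

Feasible corners and Z = 6p + 2q:
  (59/9, 0) → Z = 118/3
  (0, 0) → Z = 0
  (41/33, 263/33) → Z = 772/33
  (0, 65/8) → Z = 65/4

The maximum is at (59/9, 0). Substituting into each constraint, equality holds for C1 and C2; the remaining constraints have slack.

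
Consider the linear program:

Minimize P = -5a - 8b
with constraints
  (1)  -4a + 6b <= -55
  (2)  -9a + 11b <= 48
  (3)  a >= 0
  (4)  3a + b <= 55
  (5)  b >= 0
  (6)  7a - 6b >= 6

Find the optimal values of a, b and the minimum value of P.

Extreme points and P = -5a - 8b:
  (35/2, 5/2) → P = -215/2
  (55/4, 0) → P = -275/4
  (55/3, 0) → P = -275/3

The binding constraints are -4a + 6b = -55 and 3a + b = 55.
Solving simultaneously gives a = 35/2, b = 5/2.

a = 35/2, b = 5/2, minimum P = -215/2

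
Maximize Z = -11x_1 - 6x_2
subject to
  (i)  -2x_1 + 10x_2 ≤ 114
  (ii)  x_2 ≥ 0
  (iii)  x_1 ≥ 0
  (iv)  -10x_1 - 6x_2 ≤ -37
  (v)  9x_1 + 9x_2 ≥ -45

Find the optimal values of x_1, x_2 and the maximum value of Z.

Corner points and Z = -11x_1 - 6x_2:
  (0, 57/5) → Z = -342/5
  (37/10, 0) → Z = -407/10
  (0, 37/6) → Z = -37
The feasible region is unbounded (it extends along (5, 1), (1, 0)), but Z strictly decreases along every unbounded feasible direction, so there is no improving ray and the maximum is attained at a vertex.

The binding constraints are x_1 = 0 and -10x_1 - 6x_2 = -37.
Solving simultaneously gives x_1 = 0, x_2 = 37/6.

x_1 = 0, x_2 = 37/6, maximum Z = -37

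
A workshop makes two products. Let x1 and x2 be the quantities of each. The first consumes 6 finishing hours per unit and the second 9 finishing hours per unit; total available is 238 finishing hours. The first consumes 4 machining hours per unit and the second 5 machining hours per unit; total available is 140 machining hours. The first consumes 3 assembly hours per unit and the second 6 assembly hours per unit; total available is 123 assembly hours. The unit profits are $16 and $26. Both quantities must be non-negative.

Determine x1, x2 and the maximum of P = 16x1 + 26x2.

x1 = 25, x2 = 8, maximum P = 608

Feasible corners and P = 16x1 + 26x2:
  (0, 0) → P = 0
  (0, 41/2) → P = 533
  (35, 0) → P = 560
  (25, 8) → P = 608

The optimum lies where 4x1 + 5x2 = 140 and 3x1 + 6x2 = 123.
Solving simultaneously gives x1 = 25, x2 = 8.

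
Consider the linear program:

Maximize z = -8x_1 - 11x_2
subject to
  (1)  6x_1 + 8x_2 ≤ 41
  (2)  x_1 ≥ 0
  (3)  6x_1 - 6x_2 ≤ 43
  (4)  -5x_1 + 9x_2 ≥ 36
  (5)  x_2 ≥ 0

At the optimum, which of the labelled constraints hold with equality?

Extreme points and z = -8x_1 - 11x_2:
  (0, 41/8) → z = -451/8
  (81/94, 421/94) → z = -5279/94
  (0, 4) → z = -44

The maximum is at (0, 4). Substituting into each constraint, equality holds for (2) and (4); the remaining constraints have slack.

(2) and (4)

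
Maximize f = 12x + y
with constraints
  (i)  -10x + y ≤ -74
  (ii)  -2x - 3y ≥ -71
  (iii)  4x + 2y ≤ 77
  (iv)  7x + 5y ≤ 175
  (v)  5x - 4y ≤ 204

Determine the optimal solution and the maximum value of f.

x = 358/13, y = -431/26, maximum f = 8161/26

Vertices and f = 12x + y:
  (293/32, 281/16) → f = 2039/16
  (92/35, -334/7) → f = -566/35
  (89/8, 65/4) → f = 599/4
  (358/13, -431/26) → f = 8161/26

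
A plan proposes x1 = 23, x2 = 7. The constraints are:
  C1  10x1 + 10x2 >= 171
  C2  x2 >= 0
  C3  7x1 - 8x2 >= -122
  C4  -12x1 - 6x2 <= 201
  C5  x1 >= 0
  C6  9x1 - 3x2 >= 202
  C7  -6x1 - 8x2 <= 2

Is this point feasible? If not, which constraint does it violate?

Constraint C6: 9x1 - 3x2 = 186, which is not ≥ 202. All other constraints are satisfied.

not feasible — violates C6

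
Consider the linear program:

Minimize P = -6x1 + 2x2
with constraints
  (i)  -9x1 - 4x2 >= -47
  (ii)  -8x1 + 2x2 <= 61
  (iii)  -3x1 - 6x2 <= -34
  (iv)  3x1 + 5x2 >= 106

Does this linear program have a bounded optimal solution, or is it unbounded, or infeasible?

infeasible

The boundaries -9x1 - 4x2 = -47 and -8x1 + 2x2 = 61 meet at (-3, 37/2), but that point violates 3x1 + 5x2 ≥ 106. Every candidate vertex is excluded by some other constraint, so the feasible region is empty.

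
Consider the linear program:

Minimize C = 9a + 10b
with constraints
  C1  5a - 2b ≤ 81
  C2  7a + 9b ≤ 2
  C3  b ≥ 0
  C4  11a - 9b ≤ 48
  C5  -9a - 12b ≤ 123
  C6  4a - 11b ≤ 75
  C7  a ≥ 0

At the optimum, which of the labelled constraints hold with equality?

C3 and C7

Corner points and C = 9a + 10b:
  (2/7, 0) → C = 18/7
  (0, 2/9) → C = 20/9
  (0, 0) → C = 0

The minimum is at (0, 0). Substituting into each constraint, equality holds for C3 and C7; the remaining constraints have slack.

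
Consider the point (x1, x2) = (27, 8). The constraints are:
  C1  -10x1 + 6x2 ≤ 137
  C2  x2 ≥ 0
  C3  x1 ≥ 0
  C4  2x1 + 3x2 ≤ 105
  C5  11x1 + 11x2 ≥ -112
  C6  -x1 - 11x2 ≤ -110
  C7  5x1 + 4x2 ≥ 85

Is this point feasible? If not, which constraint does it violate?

feasible

C1: -222 ≤ 137 ✓
C2: 8 ≥ 0 ✓
C3: 27 ≥ 0 ✓
C4: 78 ≤ 105 ✓
C5: 385 ≥ -112 ✓
C6: -115 ≤ -110 ✓
C7: 167 ≥ 85 ✓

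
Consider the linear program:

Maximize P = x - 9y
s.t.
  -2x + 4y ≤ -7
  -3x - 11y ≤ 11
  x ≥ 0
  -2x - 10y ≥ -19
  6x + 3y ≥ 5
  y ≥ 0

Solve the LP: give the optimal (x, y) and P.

The binding constraints are -2x - 10y = -19 and y = 0.
Solving simultaneously gives x = 19/2, y = 0.

x = 19/2, y = 0, maximum P = 19/2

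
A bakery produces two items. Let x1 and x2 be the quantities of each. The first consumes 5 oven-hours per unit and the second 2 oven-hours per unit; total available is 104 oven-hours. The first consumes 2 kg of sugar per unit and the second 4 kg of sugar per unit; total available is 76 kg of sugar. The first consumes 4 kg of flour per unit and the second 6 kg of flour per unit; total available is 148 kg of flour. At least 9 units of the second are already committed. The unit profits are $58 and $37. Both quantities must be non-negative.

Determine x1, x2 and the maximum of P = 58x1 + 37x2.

Corner points and P = 58x1 + 37x2:
  (0, 19) → P = 703
  (0, 9) → P = 333
  (33/2, 43/4) → P = 5419/4
  (86/5, 9) → P = 6653/5

x1 = 33/2, x2 = 43/4, maximum P = 5419/4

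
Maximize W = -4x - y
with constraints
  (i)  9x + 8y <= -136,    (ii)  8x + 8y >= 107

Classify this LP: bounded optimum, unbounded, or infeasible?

unbounded

From the feasible point (-243, 2051/8), moving in the direction (-8, 9) keeps every constraint satisfied while W increases without bound.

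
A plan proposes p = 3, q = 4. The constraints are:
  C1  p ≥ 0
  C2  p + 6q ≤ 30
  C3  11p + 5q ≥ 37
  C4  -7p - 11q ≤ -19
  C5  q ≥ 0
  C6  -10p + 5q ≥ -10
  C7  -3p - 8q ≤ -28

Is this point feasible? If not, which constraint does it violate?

C1: 3 ≥ 0 ✓
C2: 27 ≤ 30 ✓
C3: 53 ≥ 37 ✓
C4: -65 ≤ -19 ✓
C5: 4 ≥ 0 ✓
C6: -10 ≥ -10 ✓
C7: -41 ≤ -28 ✓

feasible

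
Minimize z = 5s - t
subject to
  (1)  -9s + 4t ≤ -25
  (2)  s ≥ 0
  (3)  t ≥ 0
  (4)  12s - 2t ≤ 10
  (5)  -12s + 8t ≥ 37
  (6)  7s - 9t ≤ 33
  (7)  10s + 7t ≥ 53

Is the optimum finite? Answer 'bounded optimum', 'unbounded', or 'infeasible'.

The boundaries -9s + 4t = -25 and -12s + 8t = 37 meet at (29/2, 211/8), but that point violates 12s - 2t ≤ 10. Every candidate vertex is excluded by some other constraint, so the feasible region is empty.

infeasible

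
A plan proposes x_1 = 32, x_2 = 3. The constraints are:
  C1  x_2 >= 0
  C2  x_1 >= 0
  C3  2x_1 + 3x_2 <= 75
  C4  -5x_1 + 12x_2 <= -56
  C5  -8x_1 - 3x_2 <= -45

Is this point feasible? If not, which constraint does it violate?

C1: 3 ≥ 0 ✓
C2: 32 ≥ 0 ✓
C3: 73 ≤ 75 ✓
C4: -124 ≤ -56 ✓
C5: -265 ≤ -45 ✓

feasible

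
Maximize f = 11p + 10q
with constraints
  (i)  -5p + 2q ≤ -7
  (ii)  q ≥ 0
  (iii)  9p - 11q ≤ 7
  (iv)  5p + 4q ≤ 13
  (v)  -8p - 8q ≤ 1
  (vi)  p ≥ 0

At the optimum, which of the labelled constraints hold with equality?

Corner points and f = 11p + 10q:
  (63/37, 28/37) → f = 973/37
  (9/5, 1) → f = 149/5
  (171/91, 82/91) → f = 2701/91

The maximum is at (9/5, 1). Substituting into each constraint, equality holds for (i) and (iv); the remaining constraints have slack.

(i) and (iv)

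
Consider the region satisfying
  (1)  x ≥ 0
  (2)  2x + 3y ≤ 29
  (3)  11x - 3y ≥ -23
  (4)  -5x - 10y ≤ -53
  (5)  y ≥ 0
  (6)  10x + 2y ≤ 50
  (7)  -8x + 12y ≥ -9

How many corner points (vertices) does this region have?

Of the 21 pairwise boundary intersections, those satisfying every inequality are:
  (0, 23/3)
  (0, 53/10)
  (6/13, 365/39)
  (46/13, 95/13)
  (197/45, 28/9)

5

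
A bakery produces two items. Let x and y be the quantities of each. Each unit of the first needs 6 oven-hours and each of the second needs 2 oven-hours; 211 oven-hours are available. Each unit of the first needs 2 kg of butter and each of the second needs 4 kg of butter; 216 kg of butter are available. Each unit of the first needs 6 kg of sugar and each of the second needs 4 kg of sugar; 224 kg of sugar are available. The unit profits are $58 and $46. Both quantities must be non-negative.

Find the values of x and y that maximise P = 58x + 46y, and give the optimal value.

Vertices and P = 58x + 46y:
  (0, 0) → P = 0
  (0, 54) → P = 2484
  (211/6, 0) → P = 6119/3
  (33, 13/2) → P = 2213
  (2, 53) → P = 2554

x = 2, y = 53, maximum P = 2554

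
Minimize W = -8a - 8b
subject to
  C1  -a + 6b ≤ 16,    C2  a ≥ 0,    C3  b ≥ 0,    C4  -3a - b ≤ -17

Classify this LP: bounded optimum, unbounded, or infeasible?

From the feasible point (86/19, 65/19), moving in the direction (6, 1) keeps every constraint satisfied while W decreases without bound.

unbounded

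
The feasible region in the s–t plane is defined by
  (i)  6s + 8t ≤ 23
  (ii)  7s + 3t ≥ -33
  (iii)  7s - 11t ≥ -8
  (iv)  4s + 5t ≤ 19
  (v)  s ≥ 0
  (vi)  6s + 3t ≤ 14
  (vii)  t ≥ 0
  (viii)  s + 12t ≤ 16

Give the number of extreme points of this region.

5

Pairwise boundary intersections that survive every other constraint:
  (0, 8/11)
  (16/19, 24/19)
  (0, 0)
  (7/3, 0)
  (40/23, 82/69)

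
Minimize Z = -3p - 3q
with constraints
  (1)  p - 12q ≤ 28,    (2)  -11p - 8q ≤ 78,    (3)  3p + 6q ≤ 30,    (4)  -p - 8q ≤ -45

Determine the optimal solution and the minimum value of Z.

Feasible corners and Z = -3p - 3q:
  (-118/7, 94/7) → Z = 72/7
  (-123/10, 573/80) → Z = 1233/80
  (-5/3, 35/6) → Z = -25/2

p = -5/3, q = 35/6, minimum Z = -25/2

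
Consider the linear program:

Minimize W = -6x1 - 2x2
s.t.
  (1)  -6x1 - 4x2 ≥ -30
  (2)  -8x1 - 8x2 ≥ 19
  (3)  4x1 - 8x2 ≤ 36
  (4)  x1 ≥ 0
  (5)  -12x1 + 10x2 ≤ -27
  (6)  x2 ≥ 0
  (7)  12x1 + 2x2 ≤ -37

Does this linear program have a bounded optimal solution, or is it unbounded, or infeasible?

infeasible

The boundaries x2 = 0 and 12x1 + 2x2 = -37 meet at (-37/12, 0), but that point violates x1 ≥ 0. Every candidate vertex is excluded by some other constraint, so the feasible region is empty.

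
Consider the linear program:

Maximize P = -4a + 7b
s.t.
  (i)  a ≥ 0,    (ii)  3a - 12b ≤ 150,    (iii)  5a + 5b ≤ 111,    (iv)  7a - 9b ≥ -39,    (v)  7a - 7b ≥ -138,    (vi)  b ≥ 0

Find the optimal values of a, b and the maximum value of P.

a = 201/20, b = 243/20, maximum P = 897/20

Vertices and P = -4a + 7b:
  (0, 13/3) → P = 91/3
  (0, 0) → P = 0
  (201/20, 243/20) → P = 897/20
  (111/5, 0) → P = -444/5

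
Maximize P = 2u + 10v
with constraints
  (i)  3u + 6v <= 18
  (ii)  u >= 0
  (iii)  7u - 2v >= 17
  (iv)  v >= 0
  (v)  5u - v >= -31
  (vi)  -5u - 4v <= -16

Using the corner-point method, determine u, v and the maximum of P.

Corner points and P = 2u + 10v:
  (23/8, 25/16) → P = 171/8
  (6, 0) → P = 12
  (50/19, 27/38) → P = 235/19
  (16/5, 0) → P = 32/5

u = 23/8, v = 25/16, maximum P = 171/8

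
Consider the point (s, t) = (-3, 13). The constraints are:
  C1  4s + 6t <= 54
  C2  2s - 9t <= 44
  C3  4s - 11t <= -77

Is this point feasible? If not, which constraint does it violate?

Constraint C1: 4s + 6t = 66, which is not ≤ 54. All other constraints are satisfied.

not feasible — violates C1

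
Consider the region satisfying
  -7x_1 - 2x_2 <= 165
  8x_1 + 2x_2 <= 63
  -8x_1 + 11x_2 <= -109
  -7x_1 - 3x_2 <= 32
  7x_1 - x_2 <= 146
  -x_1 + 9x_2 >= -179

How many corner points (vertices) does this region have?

Pairwise boundary intersections that survive every other constraint:
  (911/104, -46/13)
  (25/2, -37/2)
  (-25/101, -1019/101)
  (83/22, -1285/66)

4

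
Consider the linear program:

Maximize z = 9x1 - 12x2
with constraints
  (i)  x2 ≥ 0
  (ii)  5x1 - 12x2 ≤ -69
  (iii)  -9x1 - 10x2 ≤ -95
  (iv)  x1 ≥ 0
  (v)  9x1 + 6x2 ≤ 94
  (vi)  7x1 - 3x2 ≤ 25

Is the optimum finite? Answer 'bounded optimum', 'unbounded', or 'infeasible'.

Corner points and z = 9x1 - 12x2:
  (225/79, 548/79) → z = -4551/79
  (119/23, 1091/138) → z = -1111/23
  (0, 19/2) → z = -114
  (0, 47/3) → z = -188
The feasible region has finitely many vertices and no improving ray; the maximum is -1111/23 at (119/23, 1091/138).

bounded optimum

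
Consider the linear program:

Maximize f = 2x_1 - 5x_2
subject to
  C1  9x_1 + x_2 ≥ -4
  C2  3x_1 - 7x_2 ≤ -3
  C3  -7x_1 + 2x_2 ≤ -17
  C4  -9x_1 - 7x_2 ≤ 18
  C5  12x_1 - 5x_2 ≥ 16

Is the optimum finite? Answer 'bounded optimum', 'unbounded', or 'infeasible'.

bounded optimum

Extreme points and f = 2x_1 - 5x_2:
  (125/43, 72/43) → f = -110/43
  (53/11, 92/11) → f = -354/11
The feasible region has finitely many vertices and no improving ray; the maximum is -110/43 at (125/43, 72/43).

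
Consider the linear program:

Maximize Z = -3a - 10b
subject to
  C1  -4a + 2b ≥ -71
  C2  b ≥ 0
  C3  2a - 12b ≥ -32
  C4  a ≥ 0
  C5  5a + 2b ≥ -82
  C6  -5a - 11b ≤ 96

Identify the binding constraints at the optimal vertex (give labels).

C2 and C4

Corner points and Z = -3a - 10b:
  (71/4, 0) → Z = -213/4
  (229/11, 135/22) → Z = -1362/11
  (0, 0) → Z = 0
  (0, 8/3) → Z = -80/3

The maximum is at (0, 0). Substituting into each constraint, equality holds for C2 and C4; the remaining constraints have slack.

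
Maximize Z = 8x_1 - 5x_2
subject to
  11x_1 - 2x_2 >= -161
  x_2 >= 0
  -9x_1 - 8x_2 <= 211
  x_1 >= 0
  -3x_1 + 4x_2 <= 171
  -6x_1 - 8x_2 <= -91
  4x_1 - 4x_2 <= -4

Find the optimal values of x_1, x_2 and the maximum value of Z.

x_1 = 167, x_2 = 168, maximum Z = 496

Vertices and Z = 8x_1 - 5x_2:
  (0, 171/4) → Z = -855/4
  (0, 91/8) → Z = -455/8
  (167, 168) → Z = 496
  (83/14, 97/14) → Z = 179/14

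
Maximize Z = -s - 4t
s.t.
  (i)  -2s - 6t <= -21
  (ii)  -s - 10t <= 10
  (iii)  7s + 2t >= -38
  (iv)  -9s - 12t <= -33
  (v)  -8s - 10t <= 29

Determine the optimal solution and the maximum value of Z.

s = 135/7, t = -41/14, maximum Z = -53/7

Corner points and Z = -s - 4t:
  (135/7, -41/14) → Z = -53/7
  (-9/5, 41/10) → Z = -73/5
  (-87/11, 191/22) → Z = -295/11
The feasible region is unbounded (it extends along (10, -1), (-2, 7)), but Z strictly decreases along every unbounded feasible direction, so there is no improving ray and the maximum is attained at a vertex.

The binding constraints are -2s - 6t = -21 and -s - 10t = 10.
Solving simultaneously gives s = 135/7, t = -41/14.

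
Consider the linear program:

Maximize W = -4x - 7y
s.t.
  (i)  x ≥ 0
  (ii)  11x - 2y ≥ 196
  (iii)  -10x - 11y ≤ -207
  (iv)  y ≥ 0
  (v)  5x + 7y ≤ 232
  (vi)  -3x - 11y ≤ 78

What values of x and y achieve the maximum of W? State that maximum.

Vertices and W = -4x - 7y:
  (2570/141, 317/141) → W = -12499/141
  (612/29, 524/29) → W = -6116/29
  (207/10, 0) → W = -414/5
  (232/5, 0) → W = -928/5

The binding constraints are -10x - 11y = -207 and y = 0.
Solving simultaneously gives x = 207/10, y = 0.

x = 207/10, y = 0, maximum W = -414/5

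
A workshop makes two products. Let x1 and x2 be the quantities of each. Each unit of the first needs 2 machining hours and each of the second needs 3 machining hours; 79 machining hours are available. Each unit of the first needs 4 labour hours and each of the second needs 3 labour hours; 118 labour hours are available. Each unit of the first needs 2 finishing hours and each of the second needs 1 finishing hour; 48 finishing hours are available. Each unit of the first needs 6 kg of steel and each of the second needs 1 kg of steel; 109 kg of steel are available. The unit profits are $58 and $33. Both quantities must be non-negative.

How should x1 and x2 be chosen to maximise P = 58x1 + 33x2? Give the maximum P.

x1 = 31/2, x2 = 16, maximum P = 1427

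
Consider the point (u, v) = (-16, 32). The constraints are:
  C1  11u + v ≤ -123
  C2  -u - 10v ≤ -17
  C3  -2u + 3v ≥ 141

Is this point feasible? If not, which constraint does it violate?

not feasible — violates C3

Constraint C3: -2u + 3v = 128, which is not ≥ 141. All other constraints are satisfied.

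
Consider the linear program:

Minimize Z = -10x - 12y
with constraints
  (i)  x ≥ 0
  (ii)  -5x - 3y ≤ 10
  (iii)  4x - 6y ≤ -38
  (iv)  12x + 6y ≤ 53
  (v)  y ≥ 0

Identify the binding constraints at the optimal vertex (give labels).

(i) and (iv)

Feasible corners and Z = -10x - 12y:
  (0, 19/3) → Z = -76
  (0, 53/6) → Z = -106
  (15/16, 167/24) → Z = -743/8

The minimum is at (0, 53/6). Substituting into each constraint, equality holds for (i) and (iv); the remaining constraints have slack.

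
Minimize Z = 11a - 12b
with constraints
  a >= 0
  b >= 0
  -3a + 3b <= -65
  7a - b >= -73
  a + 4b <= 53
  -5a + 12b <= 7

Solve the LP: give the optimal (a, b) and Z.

a = 419/15, b = 94/15, minimum Z = 3481/15

Vertices and Z = 11a - 12b:
  (65/3, 0) → Z = 715/3
  (53, 0) → Z = 583
  (419/15, 94/15) → Z = 3481/15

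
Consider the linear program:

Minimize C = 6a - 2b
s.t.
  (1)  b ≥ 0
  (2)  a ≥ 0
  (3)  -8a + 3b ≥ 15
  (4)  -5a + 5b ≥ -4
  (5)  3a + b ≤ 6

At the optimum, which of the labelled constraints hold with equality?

(2) and (5)

Extreme points and C = 6a - 2b:
  (0, 5) → C = -10
  (0, 6) → C = -12
  (3/17, 93/17) → C = -168/17

The minimum is at (0, 6). Substituting into each constraint, equality holds for (2) and (5); the remaining constraints have slack.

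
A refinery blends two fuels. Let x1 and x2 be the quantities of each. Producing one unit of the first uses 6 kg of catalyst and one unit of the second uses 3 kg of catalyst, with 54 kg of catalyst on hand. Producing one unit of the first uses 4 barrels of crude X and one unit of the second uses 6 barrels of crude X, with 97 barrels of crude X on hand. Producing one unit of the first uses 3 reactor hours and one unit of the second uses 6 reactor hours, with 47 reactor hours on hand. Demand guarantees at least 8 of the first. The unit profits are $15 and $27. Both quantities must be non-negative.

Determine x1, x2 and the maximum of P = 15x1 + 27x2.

Extreme points and P = 15x1 + 27x2:
  (9, 0) → P = 135
  (8, 0) → P = 120
  (8, 2) → P = 174

The optimum lies where 6x1 + 3x2 = 54 and x1 = 8.
Solving simultaneously gives x1 = 8, x2 = 2.

x1 = 8, x2 = 2, maximum P = 174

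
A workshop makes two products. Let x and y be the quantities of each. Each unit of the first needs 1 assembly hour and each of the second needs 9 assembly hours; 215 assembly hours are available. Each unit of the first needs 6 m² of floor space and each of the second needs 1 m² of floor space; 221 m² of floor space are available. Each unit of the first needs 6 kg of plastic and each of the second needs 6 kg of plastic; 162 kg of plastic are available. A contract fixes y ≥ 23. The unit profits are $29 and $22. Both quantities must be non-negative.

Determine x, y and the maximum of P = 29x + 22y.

Corner points and P = 29x + 22y:
  (0, 215/9) → P = 4730/9
  (0, 23) → P = 506
  (7/2, 47/2) → P = 1237/2
  (4, 23) → P = 622

x = 4, y = 23, maximum P = 622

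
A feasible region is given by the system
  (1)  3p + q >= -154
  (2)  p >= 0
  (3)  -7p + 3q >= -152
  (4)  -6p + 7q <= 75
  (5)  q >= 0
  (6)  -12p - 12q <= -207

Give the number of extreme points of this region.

4

Of the 15 pairwise boundary intersections, those satisfying every inequality are:
  (1289/31, 1437/31)
  (152/7, 0)
  (183/52, 357/26)
  (69/4, 0)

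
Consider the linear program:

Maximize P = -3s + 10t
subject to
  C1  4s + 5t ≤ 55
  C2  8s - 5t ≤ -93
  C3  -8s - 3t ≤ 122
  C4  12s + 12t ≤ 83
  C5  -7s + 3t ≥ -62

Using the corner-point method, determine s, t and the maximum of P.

Extreme points and P = -3s + 10t:
  (-775/28, 232/7) → P = 11605/28
  (-245/12, 82/3) → P = 4015/12
  (-889/64, -29/8) → P = 347/64
  (-701/156, 445/39) → P = 1531/12

The binding constraints are 4s + 5t = 55 and -8s - 3t = 122.
Solving simultaneously gives s = -775/28, t = 232/7.

s = -775/28, t = 232/7, maximum P = 11605/28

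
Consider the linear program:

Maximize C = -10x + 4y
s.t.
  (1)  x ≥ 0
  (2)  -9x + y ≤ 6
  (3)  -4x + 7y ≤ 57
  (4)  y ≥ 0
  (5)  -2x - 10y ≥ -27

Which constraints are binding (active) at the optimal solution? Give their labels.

Feasible corners and C = -10x + 4y:
  (0, 0) → C = 0
  (0, 27/10) → C = 54/5
  (27/2, 0) → C = -135

The maximum is at (0, 27/10). Substituting into each constraint, equality holds for (1) and (5); the remaining constraints have slack.

(1) and (5)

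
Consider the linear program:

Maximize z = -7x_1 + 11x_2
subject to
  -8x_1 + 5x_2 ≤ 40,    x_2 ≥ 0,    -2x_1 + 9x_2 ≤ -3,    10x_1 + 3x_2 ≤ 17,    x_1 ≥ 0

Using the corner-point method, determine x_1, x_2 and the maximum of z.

x_1 = 3/2, x_2 = 0, maximum z = -21/2

Extreme points and z = -7x_1 + 11x_2:
  (3/2, 0) → z = -21/2
  (17/10, 0) → z = -119/10
  (27/16, 1/24) → z = -545/48

At the optimal vertex, x_2 = 0 and -2x_1 + 9x_2 = -3.
Solving simultaneously gives x_1 = 3/2, x_2 = 0.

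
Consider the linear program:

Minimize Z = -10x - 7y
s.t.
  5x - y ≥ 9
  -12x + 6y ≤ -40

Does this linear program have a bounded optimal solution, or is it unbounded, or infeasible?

From the feasible point (7/9, -46/9), moving in the direction (6, 12) keeps every constraint satisfied while Z decreases without bound.

unbounded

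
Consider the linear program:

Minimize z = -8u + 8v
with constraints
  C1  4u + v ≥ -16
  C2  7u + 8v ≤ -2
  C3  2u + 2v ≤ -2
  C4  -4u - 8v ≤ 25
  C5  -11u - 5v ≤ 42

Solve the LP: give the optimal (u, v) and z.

Extreme points and z = -8u + 8v:
  (-5, 4) → z = 72
  (-38/9, 8/9) → z = 368/9
  (17/4, -21/4) → z = -76
  (-211/68, -107/68) → z = 208/17

u = 17/4, v = -21/4, minimum z = -76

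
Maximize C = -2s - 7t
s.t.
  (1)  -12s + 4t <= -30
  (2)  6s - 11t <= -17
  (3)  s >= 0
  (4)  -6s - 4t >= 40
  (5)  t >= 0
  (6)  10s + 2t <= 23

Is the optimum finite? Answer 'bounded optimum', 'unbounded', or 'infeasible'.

infeasible

The boundaries t = 0 and 10s + 2t = 23 meet at (23/10, 0), but that point violates -12s + 4t ≤ -30. Every candidate vertex is excluded by some other constraint, so the feasible region is empty.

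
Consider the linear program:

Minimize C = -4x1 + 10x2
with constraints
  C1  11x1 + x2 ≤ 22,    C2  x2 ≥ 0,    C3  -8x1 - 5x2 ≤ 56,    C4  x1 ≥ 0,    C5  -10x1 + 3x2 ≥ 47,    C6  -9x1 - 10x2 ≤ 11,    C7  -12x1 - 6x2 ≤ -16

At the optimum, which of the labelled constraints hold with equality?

Extreme points and C = -4x1 + 10x2:
  (0, 22) → C = 220
  (19/43, 737/43) → C = 7294/43
  (0, 47/3) → C = 470/3

The minimum is at (0, 47/3). Substituting into each constraint, equality holds for C4 and C5; the remaining constraints have slack.

C4 and C5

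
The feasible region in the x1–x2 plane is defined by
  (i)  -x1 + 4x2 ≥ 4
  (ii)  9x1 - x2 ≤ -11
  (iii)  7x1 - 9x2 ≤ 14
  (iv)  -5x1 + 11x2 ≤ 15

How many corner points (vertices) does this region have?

3

Of the 6 pairwise boundary intersections, those satisfying every inequality are:
  (-8/7, 5/7)
  (-16/9, 5/9)
  (-53/47, 40/47)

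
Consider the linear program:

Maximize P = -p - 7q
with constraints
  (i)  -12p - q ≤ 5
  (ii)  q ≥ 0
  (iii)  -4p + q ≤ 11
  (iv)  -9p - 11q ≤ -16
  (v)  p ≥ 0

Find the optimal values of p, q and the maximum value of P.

Extreme points and P = -p - 7q:
  (16/9, 0) → P = -16/9
  (0, 11) → P = -77
  (0, 16/11) → P = -112/11
The feasible region is unbounded (it extends along (1, 4), (1, 0)), but P strictly decreases along every unbounded feasible direction, so there is no improving ray and the maximum is attained at a vertex.

p = 16/9, q = 0, maximum P = -16/9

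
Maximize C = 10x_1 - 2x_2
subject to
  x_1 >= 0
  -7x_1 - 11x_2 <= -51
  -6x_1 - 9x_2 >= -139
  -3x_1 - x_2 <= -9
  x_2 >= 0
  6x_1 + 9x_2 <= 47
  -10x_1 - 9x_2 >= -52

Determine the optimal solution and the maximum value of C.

Vertices and C = 10x_1 - 2x_2:
  (24/13, 45/13) → C = 150/13
  (113/47, 146/47) → C = 838/47
  (29/17, 66/17) → C = 158/17

The optimum lies where -7x_1 - 11x_2 = -51 and -10x_1 - 9x_2 = -52.
Solving simultaneously gives x_1 = 113/47, x_2 = 146/47.

x_1 = 113/47, x_2 = 146/47, maximum C = 838/47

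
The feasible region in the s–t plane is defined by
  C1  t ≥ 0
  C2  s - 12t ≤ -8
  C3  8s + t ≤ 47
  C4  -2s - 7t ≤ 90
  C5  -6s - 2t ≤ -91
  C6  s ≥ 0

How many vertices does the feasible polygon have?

Intersecting each pair of boundary lines and keeping only the points that satisfy every inequality leaves:
  (3/10, 223/5)
  (0, 47)
  (0, 91/2)

3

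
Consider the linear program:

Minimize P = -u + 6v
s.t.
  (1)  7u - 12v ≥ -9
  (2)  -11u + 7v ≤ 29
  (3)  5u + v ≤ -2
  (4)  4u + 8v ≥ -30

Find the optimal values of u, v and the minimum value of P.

Corner points and P = -u + 6v:
  (-285/83, -104/83) → P = -339/83
  (-33/67, 31/67) → P = 219/67
  (-221/58, -107/58) → P = -421/58
  (7/18, -71/18) → P = -433/18

The binding constraints are 5u + v = -2 and 4u + 8v = -30.
Solving simultaneously gives u = 7/18, v = -71/18.

u = 7/18, v = -71/18, minimum P = -433/18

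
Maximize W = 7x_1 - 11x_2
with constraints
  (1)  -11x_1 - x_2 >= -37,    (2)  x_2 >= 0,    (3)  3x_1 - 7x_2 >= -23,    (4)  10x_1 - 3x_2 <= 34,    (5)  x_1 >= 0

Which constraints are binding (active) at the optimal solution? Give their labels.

Feasible corners and W = 7x_1 - 11x_2:
  (37/11, 0) → W = 259/11
  (59/20, 91/20) → W = -147/5
  (0, 0) → W = 0
  (0, 23/7) → W = -253/7

The maximum is at (37/11, 0). Substituting into each constraint, equality holds for (1) and (2); the remaining constraints have slack.

(1) and (2)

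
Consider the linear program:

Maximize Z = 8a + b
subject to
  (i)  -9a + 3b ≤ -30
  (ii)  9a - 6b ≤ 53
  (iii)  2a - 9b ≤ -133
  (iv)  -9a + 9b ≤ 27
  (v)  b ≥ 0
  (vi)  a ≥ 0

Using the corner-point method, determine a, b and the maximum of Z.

a = 71/3, b = 80/3, maximum Z = 216

Corner points and Z = 8a + b:
  (425/23, 1303/69) → Z = 11503/69
  (71/3, 80/3) → Z = 216
  (106/7, 127/7) → Z = 975/7

At the optimal vertex, 9a - 6b = 53 and -9a + 9b = 27.
Solving simultaneously gives a = 71/3, b = 80/3.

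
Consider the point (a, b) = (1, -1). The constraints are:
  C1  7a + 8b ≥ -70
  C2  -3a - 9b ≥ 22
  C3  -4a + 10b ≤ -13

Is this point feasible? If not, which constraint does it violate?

not feasible — violates C2

Constraint C2: -3a - 9b = 6, which is not ≥ 22. All other constraints are satisfied.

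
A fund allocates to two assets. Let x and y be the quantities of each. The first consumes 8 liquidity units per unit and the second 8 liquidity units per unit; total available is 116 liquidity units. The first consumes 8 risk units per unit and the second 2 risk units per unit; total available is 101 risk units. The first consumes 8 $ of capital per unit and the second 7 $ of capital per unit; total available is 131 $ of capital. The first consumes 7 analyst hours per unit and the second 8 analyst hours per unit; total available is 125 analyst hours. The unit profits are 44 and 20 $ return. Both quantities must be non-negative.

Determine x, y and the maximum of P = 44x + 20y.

x = 12, y = 5/2, maximum P = 578

Extreme points and P = 44x + 20y:
  (0, 0) → P = 0
  (0, 29/2) → P = 290
  (101/8, 0) → P = 1111/2
  (12, 5/2) → P = 578

The binding constraints are 8x + 8y = 116 and 8x + 2y = 101.
Solving simultaneously gives x = 12, y = 5/2.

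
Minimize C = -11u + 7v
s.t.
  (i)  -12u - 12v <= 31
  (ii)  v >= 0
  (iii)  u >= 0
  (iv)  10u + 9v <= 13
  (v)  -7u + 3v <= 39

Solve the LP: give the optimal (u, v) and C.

Vertices and C = -11u + 7v:
  (0, 0) → C = 0
  (13/10, 0) → C = -143/10
  (0, 13/9) → C = 91/9

u = 13/10, v = 0, minimum C = -143/10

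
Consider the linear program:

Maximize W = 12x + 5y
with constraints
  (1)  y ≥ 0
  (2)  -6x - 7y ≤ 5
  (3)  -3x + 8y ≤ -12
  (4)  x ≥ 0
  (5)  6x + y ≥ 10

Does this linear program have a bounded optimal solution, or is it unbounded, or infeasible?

From the feasible point (4, 0), moving in the direction (8, 3) keeps every constraint satisfied while W increases without bound.

unbounded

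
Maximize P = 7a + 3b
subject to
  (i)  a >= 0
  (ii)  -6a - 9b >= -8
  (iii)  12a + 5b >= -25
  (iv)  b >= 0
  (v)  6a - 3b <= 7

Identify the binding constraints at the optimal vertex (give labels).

(ii) and (v)

Feasible corners and P = 7a + 3b:
  (0, 8/9) → P = 8/3
  (0, 0) → P = 0
  (29/24, 1/12) → P = 209/24
  (7/6, 0) → P = 49/6

The maximum is at (29/24, 1/12). Substituting into each constraint, equality holds for (ii) and (v); the remaining constraints have slack.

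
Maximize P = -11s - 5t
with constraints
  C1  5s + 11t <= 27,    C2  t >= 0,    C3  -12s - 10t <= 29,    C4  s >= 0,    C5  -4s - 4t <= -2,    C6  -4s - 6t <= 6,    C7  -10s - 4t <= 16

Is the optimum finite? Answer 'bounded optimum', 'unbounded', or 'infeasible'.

bounded optimum

Feasible corners and P = -11s - 5t:
  (27/5, 0) → P = -297/5
  (0, 27/11) → P = -135/11
  (1/2, 0) → P = -11/2
  (0, 1/2) → P = -5/2
The feasible region has finitely many vertices and no improving ray; the maximum is -5/2 at (0, 1/2).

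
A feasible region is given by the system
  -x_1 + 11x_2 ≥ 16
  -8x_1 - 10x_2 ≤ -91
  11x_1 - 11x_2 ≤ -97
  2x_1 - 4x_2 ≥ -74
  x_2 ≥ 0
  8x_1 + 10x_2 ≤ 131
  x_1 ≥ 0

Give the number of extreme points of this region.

4

Pairwise boundary intersections that survive every other constraint:
  (31/198, 1777/198)
  (0, 91/10)
  (157/66, 739/66)
  (0, 131/10)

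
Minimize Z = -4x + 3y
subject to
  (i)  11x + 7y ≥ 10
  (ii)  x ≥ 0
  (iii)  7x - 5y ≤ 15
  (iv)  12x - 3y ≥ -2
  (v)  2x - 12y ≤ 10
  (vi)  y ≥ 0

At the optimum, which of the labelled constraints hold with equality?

Feasible corners and Z = -4x + 3y:
  (16/117, 142/117) → Z = 362/117
  (10/11, 0) → Z = -40/11
  (15/7, 0) → Z = -60/7
The feasible region is unbounded (it extends along (5, 7), (1, 4)), but Z strictly increases along every unbounded feasible direction, so there is no improving ray and the minimum is attained at a vertex.

The minimum is at (15/7, 0). Substituting into each constraint, equality holds for (iii) and (vi); the remaining constraints have slack.

(iii) and (vi)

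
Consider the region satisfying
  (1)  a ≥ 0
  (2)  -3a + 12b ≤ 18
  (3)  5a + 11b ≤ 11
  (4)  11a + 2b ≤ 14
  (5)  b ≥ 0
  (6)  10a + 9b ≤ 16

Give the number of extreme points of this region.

5

Pairwise boundary intersections that survive every other constraint:
  (0, 1)
  (0, 0)
  (77/65, 6/13)
  (14/11, 0)
  (94/79, 36/79)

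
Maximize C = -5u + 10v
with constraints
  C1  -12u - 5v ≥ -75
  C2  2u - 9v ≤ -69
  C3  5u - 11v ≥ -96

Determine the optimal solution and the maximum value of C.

u = -105/23, v = 153/23, maximum C = 2055/23

Vertices and C = -5u + 10v:
  (165/59, 489/59) → C = 4065/59
  (345/157, 1527/157) → C = 13545/157
  (-105/23, 153/23) → C = 2055/23

The optimum lies where 2u - 9v = -69 and 5u - 11v = -96.
Solving simultaneously gives u = -105/23, v = 153/23.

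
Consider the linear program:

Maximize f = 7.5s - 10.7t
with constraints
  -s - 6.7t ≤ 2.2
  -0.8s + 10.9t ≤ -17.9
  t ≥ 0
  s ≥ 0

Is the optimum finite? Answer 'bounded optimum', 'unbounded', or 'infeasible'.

From the feasible point (22.375, 0), moving in the direction (1, 0) keeps every constraint satisfied while f increases without bound.

unbounded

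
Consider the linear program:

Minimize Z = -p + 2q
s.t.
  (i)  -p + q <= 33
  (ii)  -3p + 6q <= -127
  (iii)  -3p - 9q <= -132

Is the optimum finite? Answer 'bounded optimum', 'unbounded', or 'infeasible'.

unbounded

From the feasible point (43, 1/3), moving in the direction (9, -3) keeps every constraint satisfied while Z decreases without bound.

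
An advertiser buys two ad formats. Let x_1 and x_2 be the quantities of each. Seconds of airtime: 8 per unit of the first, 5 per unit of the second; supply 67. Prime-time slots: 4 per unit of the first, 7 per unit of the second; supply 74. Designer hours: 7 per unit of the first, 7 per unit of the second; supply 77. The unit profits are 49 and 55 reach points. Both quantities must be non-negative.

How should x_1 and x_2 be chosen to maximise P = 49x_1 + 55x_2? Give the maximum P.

x_1 = 1, x_2 = 10, maximum P = 599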